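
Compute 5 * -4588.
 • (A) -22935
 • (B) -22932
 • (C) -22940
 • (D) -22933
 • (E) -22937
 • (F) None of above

5 * -4588 = -22940
C) -22940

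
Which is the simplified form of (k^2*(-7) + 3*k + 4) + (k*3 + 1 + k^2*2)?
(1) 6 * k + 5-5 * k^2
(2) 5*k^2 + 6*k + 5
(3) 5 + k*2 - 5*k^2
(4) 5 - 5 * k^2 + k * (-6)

Adding the polynomials and combining like terms:
(k^2*(-7) + 3*k + 4) + (k*3 + 1 + k^2*2)
= 6 * k + 5-5 * k^2
1) 6 * k + 5-5 * k^2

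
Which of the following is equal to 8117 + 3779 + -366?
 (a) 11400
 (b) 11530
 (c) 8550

First: 8117 + 3779 = 11896
Then: 11896 + -366 = 11530
b) 11530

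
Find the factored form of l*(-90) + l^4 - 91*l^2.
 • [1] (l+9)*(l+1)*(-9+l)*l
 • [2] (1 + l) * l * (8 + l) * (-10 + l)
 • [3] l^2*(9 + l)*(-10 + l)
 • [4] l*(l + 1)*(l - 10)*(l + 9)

We need to factor l*(-90) + l^4 - 91*l^2.
The factored form is l*(l + 1)*(l - 10)*(l + 9).
4) l*(l + 1)*(l - 10)*(l + 9)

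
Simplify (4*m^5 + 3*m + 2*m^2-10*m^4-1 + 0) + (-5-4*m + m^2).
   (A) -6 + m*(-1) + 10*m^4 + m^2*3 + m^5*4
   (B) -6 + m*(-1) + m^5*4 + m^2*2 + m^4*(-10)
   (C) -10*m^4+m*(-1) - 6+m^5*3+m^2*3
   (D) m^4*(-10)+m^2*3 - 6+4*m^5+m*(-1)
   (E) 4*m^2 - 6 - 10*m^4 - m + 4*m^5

Adding the polynomials and combining like terms:
(4*m^5 + 3*m + 2*m^2 - 10*m^4 - 1 + 0) + (-5 - 4*m + m^2)
= m^4*(-10)+m^2*3 - 6+4*m^5+m*(-1)
D) m^4*(-10)+m^2*3 - 6+4*m^5+m*(-1)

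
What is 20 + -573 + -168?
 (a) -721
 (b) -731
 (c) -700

First: 20 + -573 = -553
Then: -553 + -168 = -721
a) -721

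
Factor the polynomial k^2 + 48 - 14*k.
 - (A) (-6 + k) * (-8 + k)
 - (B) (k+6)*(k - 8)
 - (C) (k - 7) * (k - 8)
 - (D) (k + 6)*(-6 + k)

We need to factor k^2 + 48 - 14*k.
The factored form is (-6 + k) * (-8 + k).
A) (-6 + k) * (-8 + k)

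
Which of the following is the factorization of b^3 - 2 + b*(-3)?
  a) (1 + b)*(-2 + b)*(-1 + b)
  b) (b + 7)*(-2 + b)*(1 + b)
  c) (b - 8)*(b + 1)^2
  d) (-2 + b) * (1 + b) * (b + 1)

We need to factor b^3 - 2 + b*(-3).
The factored form is (-2 + b) * (1 + b) * (b + 1).
d) (-2 + b) * (1 + b) * (b + 1)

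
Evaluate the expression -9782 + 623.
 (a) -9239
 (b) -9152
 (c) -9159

-9782 + 623 = -9159
c) -9159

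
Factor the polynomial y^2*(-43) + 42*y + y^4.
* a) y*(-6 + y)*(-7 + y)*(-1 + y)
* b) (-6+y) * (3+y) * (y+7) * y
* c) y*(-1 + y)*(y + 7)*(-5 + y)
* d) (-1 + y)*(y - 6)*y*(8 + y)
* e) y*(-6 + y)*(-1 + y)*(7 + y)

We need to factor y^2*(-43) + 42*y + y^4.
The factored form is y*(-6 + y)*(-1 + y)*(7 + y).
e) y*(-6 + y)*(-1 + y)*(7 + y)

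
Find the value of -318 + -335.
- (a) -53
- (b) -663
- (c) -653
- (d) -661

-318 + -335 = -653
c) -653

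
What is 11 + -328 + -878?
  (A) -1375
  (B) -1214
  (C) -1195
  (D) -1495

First: 11 + -328 = -317
Then: -317 + -878 = -1195
C) -1195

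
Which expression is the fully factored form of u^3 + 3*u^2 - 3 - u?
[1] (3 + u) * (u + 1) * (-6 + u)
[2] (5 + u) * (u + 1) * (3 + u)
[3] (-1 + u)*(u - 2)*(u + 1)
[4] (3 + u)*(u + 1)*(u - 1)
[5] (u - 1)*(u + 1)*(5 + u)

We need to factor u^3 + 3*u^2 - 3 - u.
The factored form is (3 + u)*(u + 1)*(u - 1).
4) (3 + u)*(u + 1)*(u - 1)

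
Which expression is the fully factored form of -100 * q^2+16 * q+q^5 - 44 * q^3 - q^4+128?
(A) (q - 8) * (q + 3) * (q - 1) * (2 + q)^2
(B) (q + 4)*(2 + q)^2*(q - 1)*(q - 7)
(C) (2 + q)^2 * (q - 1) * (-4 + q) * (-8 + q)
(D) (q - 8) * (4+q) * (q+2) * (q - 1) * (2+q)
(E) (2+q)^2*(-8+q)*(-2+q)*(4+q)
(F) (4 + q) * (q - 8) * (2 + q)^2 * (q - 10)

We need to factor -100 * q^2+16 * q+q^5 - 44 * q^3 - q^4+128.
The factored form is (q - 8) * (4+q) * (q+2) * (q - 1) * (2+q).
D) (q - 8) * (4+q) * (q+2) * (q - 1) * (2+q)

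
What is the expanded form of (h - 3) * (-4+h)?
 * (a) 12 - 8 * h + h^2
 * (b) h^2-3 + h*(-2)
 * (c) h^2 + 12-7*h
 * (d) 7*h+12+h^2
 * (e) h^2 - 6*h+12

Expanding (h - 3) * (-4+h):
= h^2 + 12-7*h
c) h^2 + 12-7*h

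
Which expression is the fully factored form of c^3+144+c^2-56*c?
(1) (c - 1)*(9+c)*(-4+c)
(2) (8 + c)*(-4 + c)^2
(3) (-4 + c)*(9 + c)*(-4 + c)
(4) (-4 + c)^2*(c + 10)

We need to factor c^3+144+c^2-56*c.
The factored form is (-4 + c)*(9 + c)*(-4 + c).
3) (-4 + c)*(9 + c)*(-4 + c)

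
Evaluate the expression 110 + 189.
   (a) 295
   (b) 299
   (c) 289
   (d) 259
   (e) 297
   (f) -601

110 + 189 = 299
b) 299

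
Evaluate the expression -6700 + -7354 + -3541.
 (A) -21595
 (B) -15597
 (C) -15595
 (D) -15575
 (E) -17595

First: -6700 + -7354 = -14054
Then: -14054 + -3541 = -17595
E) -17595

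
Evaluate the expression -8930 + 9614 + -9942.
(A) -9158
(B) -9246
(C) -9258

First: -8930 + 9614 = 684
Then: 684 + -9942 = -9258
C) -9258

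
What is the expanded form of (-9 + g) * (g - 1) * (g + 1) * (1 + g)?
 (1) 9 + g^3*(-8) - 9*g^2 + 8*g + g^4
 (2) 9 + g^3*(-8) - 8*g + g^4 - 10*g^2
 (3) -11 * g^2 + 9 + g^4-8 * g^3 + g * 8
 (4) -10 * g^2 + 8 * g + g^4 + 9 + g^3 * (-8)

Expanding (-9 + g) * (g - 1) * (g + 1) * (1 + g):
= -10 * g^2 + 8 * g + g^4 + 9 + g^3 * (-8)
4) -10 * g^2 + 8 * g + g^4 + 9 + g^3 * (-8)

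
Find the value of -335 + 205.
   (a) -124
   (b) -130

-335 + 205 = -130
b) -130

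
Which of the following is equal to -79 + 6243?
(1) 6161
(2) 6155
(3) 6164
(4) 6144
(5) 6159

-79 + 6243 = 6164
3) 6164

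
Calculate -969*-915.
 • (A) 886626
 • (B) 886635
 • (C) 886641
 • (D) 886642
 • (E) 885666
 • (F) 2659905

-969 * -915 = 886635
B) 886635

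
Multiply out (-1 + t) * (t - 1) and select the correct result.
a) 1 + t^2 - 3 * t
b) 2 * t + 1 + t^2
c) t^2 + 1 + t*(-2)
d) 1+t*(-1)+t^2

Expanding (-1 + t) * (t - 1):
= t^2 + 1 + t*(-2)
c) t^2 + 1 + t*(-2)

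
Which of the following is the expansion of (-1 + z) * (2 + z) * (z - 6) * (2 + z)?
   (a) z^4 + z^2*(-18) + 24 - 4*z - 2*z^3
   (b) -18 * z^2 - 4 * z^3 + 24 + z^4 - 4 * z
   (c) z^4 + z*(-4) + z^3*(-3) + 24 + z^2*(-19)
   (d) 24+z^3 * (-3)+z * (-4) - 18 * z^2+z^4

Expanding (-1 + z) * (2 + z) * (z - 6) * (2 + z):
= 24+z^3 * (-3)+z * (-4) - 18 * z^2+z^4
d) 24+z^3 * (-3)+z * (-4) - 18 * z^2+z^4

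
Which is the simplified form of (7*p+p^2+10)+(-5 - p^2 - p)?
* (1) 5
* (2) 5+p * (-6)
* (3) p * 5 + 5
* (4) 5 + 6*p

Adding the polynomials and combining like terms:
(7*p + p^2 + 10) + (-5 - p^2 - p)
= 5 + 6*p
4) 5 + 6*p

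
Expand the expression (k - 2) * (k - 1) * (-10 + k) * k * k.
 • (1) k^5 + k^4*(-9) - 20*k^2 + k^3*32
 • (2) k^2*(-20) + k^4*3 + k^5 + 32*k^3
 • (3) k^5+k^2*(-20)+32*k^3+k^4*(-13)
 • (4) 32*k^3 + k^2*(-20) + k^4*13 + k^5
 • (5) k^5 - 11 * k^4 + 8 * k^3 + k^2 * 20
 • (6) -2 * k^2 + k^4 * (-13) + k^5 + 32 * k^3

Expanding (k - 2) * (k - 1) * (-10 + k) * k * k:
= k^5+k^2*(-20)+32*k^3+k^4*(-13)
3) k^5+k^2*(-20)+32*k^3+k^4*(-13)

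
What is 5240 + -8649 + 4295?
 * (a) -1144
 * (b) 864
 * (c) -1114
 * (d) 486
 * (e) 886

First: 5240 + -8649 = -3409
Then: -3409 + 4295 = 886
e) 886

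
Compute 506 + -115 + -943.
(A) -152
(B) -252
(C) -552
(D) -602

First: 506 + -115 = 391
Then: 391 + -943 = -552
C) -552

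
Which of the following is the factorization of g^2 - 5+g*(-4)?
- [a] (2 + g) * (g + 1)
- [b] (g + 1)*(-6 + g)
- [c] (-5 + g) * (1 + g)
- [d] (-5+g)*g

We need to factor g^2 - 5+g*(-4).
The factored form is (-5 + g) * (1 + g).
c) (-5 + g) * (1 + g)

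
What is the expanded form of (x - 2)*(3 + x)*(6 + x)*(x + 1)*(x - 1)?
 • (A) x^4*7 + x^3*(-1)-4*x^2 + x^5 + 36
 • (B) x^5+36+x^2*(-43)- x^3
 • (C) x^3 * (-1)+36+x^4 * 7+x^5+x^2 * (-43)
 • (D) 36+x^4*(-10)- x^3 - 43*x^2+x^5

Expanding (x - 2)*(3 + x)*(6 + x)*(x + 1)*(x - 1):
= x^3 * (-1)+36+x^4 * 7+x^5+x^2 * (-43)
C) x^3 * (-1)+36+x^4 * 7+x^5+x^2 * (-43)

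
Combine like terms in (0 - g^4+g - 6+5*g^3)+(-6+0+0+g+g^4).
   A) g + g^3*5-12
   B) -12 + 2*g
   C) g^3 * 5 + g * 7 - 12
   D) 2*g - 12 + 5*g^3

Adding the polynomials and combining like terms:
(0 - g^4 + g - 6 + 5*g^3) + (-6 + 0 + 0 + g + g^4)
= 2*g - 12 + 5*g^3
D) 2*g - 12 + 5*g^3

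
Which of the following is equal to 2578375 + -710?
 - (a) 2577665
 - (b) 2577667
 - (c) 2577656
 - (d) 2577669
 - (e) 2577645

2578375 + -710 = 2577665
a) 2577665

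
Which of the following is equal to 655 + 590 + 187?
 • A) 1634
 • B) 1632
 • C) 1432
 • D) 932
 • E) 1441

First: 655 + 590 = 1245
Then: 1245 + 187 = 1432
C) 1432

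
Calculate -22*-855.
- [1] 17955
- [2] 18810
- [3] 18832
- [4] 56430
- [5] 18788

-22 * -855 = 18810
2) 18810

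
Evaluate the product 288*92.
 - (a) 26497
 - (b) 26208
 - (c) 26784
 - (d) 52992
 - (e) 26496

288 * 92 = 26496
e) 26496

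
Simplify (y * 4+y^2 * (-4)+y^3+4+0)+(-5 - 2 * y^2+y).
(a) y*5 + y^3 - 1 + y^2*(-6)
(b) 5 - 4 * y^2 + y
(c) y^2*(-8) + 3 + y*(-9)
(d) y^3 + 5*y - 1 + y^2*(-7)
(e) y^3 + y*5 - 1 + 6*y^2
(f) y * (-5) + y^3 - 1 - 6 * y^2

Adding the polynomials and combining like terms:
(y*4 + y^2*(-4) + y^3 + 4 + 0) + (-5 - 2*y^2 + y)
= y*5 + y^3 - 1 + y^2*(-6)
a) y*5 + y^3 - 1 + y^2*(-6)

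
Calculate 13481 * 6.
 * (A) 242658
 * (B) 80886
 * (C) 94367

13481 * 6 = 80886
B) 80886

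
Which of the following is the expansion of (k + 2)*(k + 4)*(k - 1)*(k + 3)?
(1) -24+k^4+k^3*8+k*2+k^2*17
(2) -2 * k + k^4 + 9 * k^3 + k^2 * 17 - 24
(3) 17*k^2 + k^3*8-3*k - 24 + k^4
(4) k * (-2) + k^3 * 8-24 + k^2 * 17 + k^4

Expanding (k + 2)*(k + 4)*(k - 1)*(k + 3):
= k * (-2) + k^3 * 8-24 + k^2 * 17 + k^4
4) k * (-2) + k^3 * 8-24 + k^2 * 17 + k^4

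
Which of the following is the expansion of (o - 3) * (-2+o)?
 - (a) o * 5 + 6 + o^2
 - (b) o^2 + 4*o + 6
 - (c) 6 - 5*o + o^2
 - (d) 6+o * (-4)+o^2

Expanding (o - 3) * (-2+o):
= 6 - 5*o + o^2
c) 6 - 5*o + o^2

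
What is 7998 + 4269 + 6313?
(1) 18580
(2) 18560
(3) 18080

First: 7998 + 4269 = 12267
Then: 12267 + 6313 = 18580
1) 18580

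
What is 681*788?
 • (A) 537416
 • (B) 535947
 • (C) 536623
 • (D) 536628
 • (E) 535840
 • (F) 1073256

681 * 788 = 536628
D) 536628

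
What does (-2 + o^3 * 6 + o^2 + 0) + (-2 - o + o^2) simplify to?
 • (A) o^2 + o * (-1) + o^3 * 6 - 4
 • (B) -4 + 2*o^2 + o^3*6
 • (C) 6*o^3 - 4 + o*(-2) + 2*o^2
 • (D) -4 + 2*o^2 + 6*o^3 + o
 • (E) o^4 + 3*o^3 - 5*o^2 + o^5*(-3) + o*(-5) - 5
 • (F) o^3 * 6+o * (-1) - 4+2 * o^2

Adding the polynomials and combining like terms:
(-2 + o^3*6 + o^2 + 0) + (-2 - o + o^2)
= o^3 * 6+o * (-1) - 4+2 * o^2
F) o^3 * 6+o * (-1) - 4+2 * o^2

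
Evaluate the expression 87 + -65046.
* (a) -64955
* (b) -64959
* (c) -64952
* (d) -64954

87 + -65046 = -64959
b) -64959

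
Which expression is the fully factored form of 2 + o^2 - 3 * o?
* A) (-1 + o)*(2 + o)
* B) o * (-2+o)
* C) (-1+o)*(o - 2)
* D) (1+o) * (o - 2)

We need to factor 2 + o^2 - 3 * o.
The factored form is (-1+o)*(o - 2).
C) (-1+o)*(o - 2)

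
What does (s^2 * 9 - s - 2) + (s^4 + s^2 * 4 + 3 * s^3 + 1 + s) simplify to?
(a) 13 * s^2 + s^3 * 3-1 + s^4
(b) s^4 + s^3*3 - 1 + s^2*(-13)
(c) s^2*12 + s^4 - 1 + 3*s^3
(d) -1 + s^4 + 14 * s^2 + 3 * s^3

Adding the polynomials and combining like terms:
(s^2*9 - s - 2) + (s^4 + s^2*4 + 3*s^3 + 1 + s)
= 13 * s^2 + s^3 * 3-1 + s^4
a) 13 * s^2 + s^3 * 3-1 + s^4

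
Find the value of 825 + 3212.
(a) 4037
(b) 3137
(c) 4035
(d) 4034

825 + 3212 = 4037
a) 4037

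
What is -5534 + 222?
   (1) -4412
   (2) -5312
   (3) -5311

-5534 + 222 = -5312
2) -5312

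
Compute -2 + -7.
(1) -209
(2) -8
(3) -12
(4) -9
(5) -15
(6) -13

-2 + -7 = -9
4) -9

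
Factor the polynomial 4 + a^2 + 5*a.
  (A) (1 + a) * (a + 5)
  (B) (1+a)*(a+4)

We need to factor 4 + a^2 + 5*a.
The factored form is (1+a)*(a+4).
B) (1+a)*(a+4)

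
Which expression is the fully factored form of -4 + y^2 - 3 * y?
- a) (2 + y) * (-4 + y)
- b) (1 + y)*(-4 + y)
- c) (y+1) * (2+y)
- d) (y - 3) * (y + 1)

We need to factor -4 + y^2 - 3 * y.
The factored form is (1 + y)*(-4 + y).
b) (1 + y)*(-4 + y)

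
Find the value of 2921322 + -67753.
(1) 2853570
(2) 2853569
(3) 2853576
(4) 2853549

2921322 + -67753 = 2853569
2) 2853569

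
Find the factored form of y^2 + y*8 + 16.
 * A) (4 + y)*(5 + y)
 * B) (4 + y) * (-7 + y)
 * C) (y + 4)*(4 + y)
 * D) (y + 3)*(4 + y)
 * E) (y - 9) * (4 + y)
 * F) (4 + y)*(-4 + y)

We need to factor y^2 + y*8 + 16.
The factored form is (y + 4)*(4 + y).
C) (y + 4)*(4 + y)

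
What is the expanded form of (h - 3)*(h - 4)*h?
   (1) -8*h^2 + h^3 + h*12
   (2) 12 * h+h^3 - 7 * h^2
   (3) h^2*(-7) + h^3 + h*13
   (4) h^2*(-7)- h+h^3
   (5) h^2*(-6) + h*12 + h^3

Expanding (h - 3)*(h - 4)*h:
= 12 * h+h^3 - 7 * h^2
2) 12 * h+h^3 - 7 * h^2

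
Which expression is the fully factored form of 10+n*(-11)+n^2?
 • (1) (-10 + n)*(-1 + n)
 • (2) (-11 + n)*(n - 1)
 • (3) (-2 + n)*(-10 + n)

We need to factor 10+n*(-11)+n^2.
The factored form is (-10 + n)*(-1 + n).
1) (-10 + n)*(-1 + n)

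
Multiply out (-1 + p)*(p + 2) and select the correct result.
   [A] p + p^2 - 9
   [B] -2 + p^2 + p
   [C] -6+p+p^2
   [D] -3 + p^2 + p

Expanding (-1 + p)*(p + 2):
= -2 + p^2 + p
B) -2 + p^2 + p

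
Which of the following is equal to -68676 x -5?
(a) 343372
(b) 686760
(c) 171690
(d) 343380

-68676 * -5 = 343380
d) 343380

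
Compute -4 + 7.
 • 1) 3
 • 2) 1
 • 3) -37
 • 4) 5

-4 + 7 = 3
1) 3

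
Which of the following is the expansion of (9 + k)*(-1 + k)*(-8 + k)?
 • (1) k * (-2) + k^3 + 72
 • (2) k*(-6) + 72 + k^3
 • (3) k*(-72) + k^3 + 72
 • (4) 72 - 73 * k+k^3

Expanding (9 + k)*(-1 + k)*(-8 + k):
= 72 - 73 * k+k^3
4) 72 - 73 * k+k^3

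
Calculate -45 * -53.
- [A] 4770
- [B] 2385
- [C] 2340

-45 * -53 = 2385
B) 2385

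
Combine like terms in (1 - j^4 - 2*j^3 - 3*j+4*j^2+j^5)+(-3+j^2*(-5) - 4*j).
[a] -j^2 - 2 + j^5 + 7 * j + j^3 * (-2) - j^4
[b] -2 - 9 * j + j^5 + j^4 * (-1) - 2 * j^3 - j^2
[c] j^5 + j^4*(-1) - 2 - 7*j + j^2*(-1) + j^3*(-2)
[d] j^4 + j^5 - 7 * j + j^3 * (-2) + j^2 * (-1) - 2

Adding the polynomials and combining like terms:
(1 - j^4 - 2*j^3 - 3*j + 4*j^2 + j^5) + (-3 + j^2*(-5) - 4*j)
= j^5 + j^4*(-1) - 2 - 7*j + j^2*(-1) + j^3*(-2)
c) j^5 + j^4*(-1) - 2 - 7*j + j^2*(-1) + j^3*(-2)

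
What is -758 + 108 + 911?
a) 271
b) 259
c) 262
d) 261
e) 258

First: -758 + 108 = -650
Then: -650 + 911 = 261
d) 261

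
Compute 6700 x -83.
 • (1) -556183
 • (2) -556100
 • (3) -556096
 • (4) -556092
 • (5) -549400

6700 * -83 = -556100
2) -556100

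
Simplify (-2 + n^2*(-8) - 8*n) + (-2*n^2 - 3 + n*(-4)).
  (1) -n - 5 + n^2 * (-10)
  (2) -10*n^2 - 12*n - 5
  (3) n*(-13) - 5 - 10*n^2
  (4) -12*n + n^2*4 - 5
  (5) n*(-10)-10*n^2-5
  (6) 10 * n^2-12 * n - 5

Adding the polynomials and combining like terms:
(-2 + n^2*(-8) - 8*n) + (-2*n^2 - 3 + n*(-4))
= -10*n^2 - 12*n - 5
2) -10*n^2 - 12*n - 5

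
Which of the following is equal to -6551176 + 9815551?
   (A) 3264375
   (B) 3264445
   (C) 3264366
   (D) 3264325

-6551176 + 9815551 = 3264375
A) 3264375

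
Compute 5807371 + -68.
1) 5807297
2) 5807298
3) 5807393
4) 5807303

5807371 + -68 = 5807303
4) 5807303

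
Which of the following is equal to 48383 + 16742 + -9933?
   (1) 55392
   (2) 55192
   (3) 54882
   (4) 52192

First: 48383 + 16742 = 65125
Then: 65125 + -9933 = 55192
2) 55192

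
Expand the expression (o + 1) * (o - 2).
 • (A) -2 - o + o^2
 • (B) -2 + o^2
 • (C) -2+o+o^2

Expanding (o + 1) * (o - 2):
= -2 - o + o^2
A) -2 - o + o^2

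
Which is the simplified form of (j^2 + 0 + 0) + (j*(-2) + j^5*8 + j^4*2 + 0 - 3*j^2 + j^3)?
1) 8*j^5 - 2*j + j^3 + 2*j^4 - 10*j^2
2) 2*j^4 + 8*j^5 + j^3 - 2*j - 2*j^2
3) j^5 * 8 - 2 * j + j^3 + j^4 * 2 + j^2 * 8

Adding the polynomials and combining like terms:
(j^2 + 0 + 0) + (j*(-2) + j^5*8 + j^4*2 + 0 - 3*j^2 + j^3)
= 2*j^4 + 8*j^5 + j^3 - 2*j - 2*j^2
2) 2*j^4 + 8*j^5 + j^3 - 2*j - 2*j^2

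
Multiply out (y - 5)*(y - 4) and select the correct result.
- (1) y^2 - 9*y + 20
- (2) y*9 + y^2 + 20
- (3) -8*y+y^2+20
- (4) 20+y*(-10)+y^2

Expanding (y - 5)*(y - 4):
= y^2 - 9*y + 20
1) y^2 - 9*y + 20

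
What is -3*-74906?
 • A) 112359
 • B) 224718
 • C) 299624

-3 * -74906 = 224718
B) 224718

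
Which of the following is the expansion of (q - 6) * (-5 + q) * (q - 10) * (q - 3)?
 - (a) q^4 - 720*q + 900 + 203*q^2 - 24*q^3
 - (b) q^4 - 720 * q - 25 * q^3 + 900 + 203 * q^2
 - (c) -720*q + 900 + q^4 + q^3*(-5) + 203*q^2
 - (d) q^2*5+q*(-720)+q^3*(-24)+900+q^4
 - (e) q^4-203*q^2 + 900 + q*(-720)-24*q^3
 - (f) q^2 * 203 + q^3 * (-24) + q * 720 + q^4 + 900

Expanding (q - 6) * (-5 + q) * (q - 10) * (q - 3):
= q^4 - 720*q + 900 + 203*q^2 - 24*q^3
a) q^4 - 720*q + 900 + 203*q^2 - 24*q^3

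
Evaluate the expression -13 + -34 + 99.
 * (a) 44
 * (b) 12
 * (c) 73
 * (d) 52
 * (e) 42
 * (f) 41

First: -13 + -34 = -47
Then: -47 + 99 = 52
d) 52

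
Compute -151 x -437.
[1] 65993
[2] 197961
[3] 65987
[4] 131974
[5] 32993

-151 * -437 = 65987
3) 65987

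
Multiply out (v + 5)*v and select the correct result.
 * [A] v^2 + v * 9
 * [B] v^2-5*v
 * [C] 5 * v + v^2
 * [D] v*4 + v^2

Expanding (v + 5)*v:
= 5 * v + v^2
C) 5 * v + v^2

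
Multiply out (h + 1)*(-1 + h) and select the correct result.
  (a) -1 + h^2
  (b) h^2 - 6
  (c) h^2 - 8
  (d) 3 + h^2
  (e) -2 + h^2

Expanding (h + 1)*(-1 + h):
= -1 + h^2
a) -1 + h^2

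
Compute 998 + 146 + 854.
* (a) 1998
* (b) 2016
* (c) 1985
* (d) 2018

First: 998 + 146 = 1144
Then: 1144 + 854 = 1998
a) 1998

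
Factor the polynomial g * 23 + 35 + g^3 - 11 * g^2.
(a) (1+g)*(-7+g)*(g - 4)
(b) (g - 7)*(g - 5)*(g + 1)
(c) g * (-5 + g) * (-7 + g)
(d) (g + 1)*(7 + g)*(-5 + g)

We need to factor g * 23 + 35 + g^3 - 11 * g^2.
The factored form is (g - 7)*(g - 5)*(g + 1).
b) (g - 7)*(g - 5)*(g + 1)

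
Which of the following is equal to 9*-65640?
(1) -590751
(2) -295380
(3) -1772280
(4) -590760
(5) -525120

9 * -65640 = -590760
4) -590760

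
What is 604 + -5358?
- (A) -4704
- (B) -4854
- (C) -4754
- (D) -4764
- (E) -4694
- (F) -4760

604 + -5358 = -4754
C) -4754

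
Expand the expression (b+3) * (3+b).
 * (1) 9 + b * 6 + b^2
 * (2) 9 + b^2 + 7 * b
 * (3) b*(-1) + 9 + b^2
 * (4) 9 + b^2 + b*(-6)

Expanding (b+3) * (3+b):
= 9 + b * 6 + b^2
1) 9 + b * 6 + b^2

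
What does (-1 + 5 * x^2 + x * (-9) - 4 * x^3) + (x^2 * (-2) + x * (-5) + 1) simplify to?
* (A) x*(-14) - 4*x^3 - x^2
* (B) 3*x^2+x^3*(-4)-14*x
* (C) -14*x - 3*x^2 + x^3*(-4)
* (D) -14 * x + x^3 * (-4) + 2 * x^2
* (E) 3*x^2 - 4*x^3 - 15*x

Adding the polynomials and combining like terms:
(-1 + 5*x^2 + x*(-9) - 4*x^3) + (x^2*(-2) + x*(-5) + 1)
= 3*x^2+x^3*(-4)-14*x
B) 3*x^2+x^3*(-4)-14*x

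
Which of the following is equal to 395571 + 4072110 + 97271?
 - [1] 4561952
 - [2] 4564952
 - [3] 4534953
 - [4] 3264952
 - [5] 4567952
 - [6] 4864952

First: 395571 + 4072110 = 4467681
Then: 4467681 + 97271 = 4564952
2) 4564952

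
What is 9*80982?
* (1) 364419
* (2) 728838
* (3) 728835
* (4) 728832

9 * 80982 = 728838
2) 728838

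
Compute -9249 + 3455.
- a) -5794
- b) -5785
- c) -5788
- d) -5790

-9249 + 3455 = -5794
a) -5794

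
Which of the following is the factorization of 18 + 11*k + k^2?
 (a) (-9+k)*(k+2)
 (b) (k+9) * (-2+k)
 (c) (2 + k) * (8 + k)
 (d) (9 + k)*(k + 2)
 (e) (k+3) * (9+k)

We need to factor 18 + 11*k + k^2.
The factored form is (9 + k)*(k + 2).
d) (9 + k)*(k + 2)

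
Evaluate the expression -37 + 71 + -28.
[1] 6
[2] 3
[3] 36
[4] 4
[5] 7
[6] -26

First: -37 + 71 = 34
Then: 34 + -28 = 6
1) 6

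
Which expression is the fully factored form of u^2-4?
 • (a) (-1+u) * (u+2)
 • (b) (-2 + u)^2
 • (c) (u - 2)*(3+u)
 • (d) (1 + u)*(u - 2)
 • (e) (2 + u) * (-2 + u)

We need to factor u^2-4.
The factored form is (2 + u) * (-2 + u).
e) (2 + u) * (-2 + u)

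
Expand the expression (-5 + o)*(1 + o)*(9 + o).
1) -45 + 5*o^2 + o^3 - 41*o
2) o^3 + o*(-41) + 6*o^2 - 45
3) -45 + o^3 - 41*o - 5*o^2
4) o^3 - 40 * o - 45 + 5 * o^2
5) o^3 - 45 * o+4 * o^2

Expanding (-5 + o)*(1 + o)*(9 + o):
= -45 + 5*o^2 + o^3 - 41*o
1) -45 + 5*o^2 + o^3 - 41*o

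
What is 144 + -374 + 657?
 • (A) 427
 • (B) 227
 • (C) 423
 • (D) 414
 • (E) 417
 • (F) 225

First: 144 + -374 = -230
Then: -230 + 657 = 427
A) 427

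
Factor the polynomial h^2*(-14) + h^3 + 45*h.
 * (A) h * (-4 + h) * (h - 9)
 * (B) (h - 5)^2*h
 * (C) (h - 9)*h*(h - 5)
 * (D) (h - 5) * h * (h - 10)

We need to factor h^2*(-14) + h^3 + 45*h.
The factored form is (h - 9)*h*(h - 5).
C) (h - 9)*h*(h - 5)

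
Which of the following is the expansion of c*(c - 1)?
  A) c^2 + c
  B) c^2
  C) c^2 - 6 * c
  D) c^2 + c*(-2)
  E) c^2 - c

Expanding c*(c - 1):
= c^2 - c
E) c^2 - c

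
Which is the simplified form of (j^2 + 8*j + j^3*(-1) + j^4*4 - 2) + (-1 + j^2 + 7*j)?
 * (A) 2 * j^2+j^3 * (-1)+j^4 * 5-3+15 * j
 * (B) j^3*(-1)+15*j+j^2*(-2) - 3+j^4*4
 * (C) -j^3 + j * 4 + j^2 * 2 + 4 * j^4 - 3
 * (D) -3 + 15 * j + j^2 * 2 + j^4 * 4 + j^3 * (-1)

Adding the polynomials and combining like terms:
(j^2 + 8*j + j^3*(-1) + j^4*4 - 2) + (-1 + j^2 + 7*j)
= -3 + 15 * j + j^2 * 2 + j^4 * 4 + j^3 * (-1)
D) -3 + 15 * j + j^2 * 2 + j^4 * 4 + j^3 * (-1)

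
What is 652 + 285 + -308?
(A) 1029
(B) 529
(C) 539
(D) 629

First: 652 + 285 = 937
Then: 937 + -308 = 629
D) 629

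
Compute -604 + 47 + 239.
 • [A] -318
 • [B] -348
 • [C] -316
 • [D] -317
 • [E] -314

First: -604 + 47 = -557
Then: -557 + 239 = -318
A) -318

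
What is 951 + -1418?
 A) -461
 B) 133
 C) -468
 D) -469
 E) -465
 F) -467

951 + -1418 = -467
F) -467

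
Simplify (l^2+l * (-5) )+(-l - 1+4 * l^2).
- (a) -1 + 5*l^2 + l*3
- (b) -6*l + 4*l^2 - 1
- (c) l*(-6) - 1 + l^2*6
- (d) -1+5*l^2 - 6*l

Adding the polynomials and combining like terms:
(l^2 + l*(-5)) + (-l - 1 + 4*l^2)
= -1+5*l^2 - 6*l
d) -1+5*l^2 - 6*l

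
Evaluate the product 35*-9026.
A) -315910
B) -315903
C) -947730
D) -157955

35 * -9026 = -315910
A) -315910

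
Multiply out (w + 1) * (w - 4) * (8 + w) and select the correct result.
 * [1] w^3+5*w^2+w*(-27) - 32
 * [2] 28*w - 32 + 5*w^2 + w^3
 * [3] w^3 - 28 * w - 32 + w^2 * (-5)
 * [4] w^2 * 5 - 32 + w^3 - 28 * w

Expanding (w + 1) * (w - 4) * (8 + w):
= w^2 * 5 - 32 + w^3 - 28 * w
4) w^2 * 5 - 32 + w^3 - 28 * w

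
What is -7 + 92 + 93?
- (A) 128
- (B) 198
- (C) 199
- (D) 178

First: -7 + 92 = 85
Then: 85 + 93 = 178
D) 178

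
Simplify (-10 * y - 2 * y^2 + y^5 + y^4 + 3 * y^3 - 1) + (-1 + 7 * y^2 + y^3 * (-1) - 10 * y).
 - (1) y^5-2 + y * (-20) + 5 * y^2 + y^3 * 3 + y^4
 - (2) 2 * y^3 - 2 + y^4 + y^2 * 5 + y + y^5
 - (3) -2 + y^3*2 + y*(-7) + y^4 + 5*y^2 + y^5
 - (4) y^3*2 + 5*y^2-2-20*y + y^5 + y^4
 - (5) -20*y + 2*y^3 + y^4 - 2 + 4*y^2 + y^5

Adding the polynomials and combining like terms:
(-10*y - 2*y^2 + y^5 + y^4 + 3*y^3 - 1) + (-1 + 7*y^2 + y^3*(-1) - 10*y)
= y^3*2 + 5*y^2-2-20*y + y^5 + y^4
4) y^3*2 + 5*y^2-2-20*y + y^5 + y^4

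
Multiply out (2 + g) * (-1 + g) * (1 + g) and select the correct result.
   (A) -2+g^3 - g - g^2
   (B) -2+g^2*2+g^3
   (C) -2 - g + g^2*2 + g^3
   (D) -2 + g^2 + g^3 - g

Expanding (2 + g) * (-1 + g) * (1 + g):
= -2 - g + g^2*2 + g^3
C) -2 - g + g^2*2 + g^3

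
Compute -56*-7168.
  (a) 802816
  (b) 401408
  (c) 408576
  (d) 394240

-56 * -7168 = 401408
b) 401408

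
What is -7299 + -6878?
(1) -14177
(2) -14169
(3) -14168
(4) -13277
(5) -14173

-7299 + -6878 = -14177
1) -14177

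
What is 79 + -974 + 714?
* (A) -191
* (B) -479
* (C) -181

First: 79 + -974 = -895
Then: -895 + 714 = -181
C) -181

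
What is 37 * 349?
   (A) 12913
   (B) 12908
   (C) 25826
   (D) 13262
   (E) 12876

37 * 349 = 12913
A) 12913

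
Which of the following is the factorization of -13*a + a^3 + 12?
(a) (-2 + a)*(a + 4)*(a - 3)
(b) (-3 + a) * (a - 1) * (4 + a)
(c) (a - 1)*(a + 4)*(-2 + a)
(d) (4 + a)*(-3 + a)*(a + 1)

We need to factor -13*a + a^3 + 12.
The factored form is (-3 + a) * (a - 1) * (4 + a).
b) (-3 + a) * (a - 1) * (4 + a)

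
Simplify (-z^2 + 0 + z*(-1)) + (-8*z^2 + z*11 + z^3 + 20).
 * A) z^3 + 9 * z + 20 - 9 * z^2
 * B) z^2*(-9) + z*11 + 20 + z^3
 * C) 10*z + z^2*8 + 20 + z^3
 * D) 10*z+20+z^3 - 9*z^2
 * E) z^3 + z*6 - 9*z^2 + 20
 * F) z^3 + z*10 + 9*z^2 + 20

Adding the polynomials and combining like terms:
(-z^2 + 0 + z*(-1)) + (-8*z^2 + z*11 + z^3 + 20)
= 10*z+20+z^3 - 9*z^2
D) 10*z+20+z^3 - 9*z^2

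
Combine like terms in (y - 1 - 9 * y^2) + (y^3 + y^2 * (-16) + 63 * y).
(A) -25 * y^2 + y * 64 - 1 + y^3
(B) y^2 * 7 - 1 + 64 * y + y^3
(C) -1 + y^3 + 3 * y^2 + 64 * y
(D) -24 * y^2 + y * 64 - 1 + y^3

Adding the polynomials and combining like terms:
(y - 1 - 9*y^2) + (y^3 + y^2*(-16) + 63*y)
= -25 * y^2 + y * 64 - 1 + y^3
A) -25 * y^2 + y * 64 - 1 + y^3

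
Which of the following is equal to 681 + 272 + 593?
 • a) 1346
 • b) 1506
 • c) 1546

First: 681 + 272 = 953
Then: 953 + 593 = 1546
c) 1546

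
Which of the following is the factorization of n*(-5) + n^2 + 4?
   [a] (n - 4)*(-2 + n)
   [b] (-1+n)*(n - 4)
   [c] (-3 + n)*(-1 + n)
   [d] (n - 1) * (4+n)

We need to factor n*(-5) + n^2 + 4.
The factored form is (-1+n)*(n - 4).
b) (-1+n)*(n - 4)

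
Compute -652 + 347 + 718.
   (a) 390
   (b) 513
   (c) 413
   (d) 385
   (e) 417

First: -652 + 347 = -305
Then: -305 + 718 = 413
c) 413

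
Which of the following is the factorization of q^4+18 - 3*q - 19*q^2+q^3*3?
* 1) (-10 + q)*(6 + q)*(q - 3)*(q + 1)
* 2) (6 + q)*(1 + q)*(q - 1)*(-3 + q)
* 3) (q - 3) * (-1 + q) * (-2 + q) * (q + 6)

We need to factor q^4+18 - 3*q - 19*q^2+q^3*3.
The factored form is (6 + q)*(1 + q)*(q - 1)*(-3 + q).
2) (6 + q)*(1 + q)*(q - 1)*(-3 + q)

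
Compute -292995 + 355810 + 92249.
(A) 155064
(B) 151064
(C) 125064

First: -292995 + 355810 = 62815
Then: 62815 + 92249 = 155064
A) 155064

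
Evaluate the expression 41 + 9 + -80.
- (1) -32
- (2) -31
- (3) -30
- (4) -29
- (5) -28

First: 41 + 9 = 50
Then: 50 + -80 = -30
3) -30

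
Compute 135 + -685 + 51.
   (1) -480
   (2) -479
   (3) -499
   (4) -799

First: 135 + -685 = -550
Then: -550 + 51 = -499
3) -499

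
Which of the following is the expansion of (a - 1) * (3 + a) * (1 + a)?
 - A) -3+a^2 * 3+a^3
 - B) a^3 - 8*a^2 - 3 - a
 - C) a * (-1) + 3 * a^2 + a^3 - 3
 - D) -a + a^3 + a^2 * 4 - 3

Expanding (a - 1) * (3 + a) * (1 + a):
= a * (-1) + 3 * a^2 + a^3 - 3
C) a * (-1) + 3 * a^2 + a^3 - 3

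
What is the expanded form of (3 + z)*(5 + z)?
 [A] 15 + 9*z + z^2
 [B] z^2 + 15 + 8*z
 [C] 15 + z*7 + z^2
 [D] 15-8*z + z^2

Expanding (3 + z)*(5 + z):
= z^2 + 15 + 8*z
B) z^2 + 15 + 8*z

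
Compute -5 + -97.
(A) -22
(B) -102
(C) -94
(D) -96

-5 + -97 = -102
B) -102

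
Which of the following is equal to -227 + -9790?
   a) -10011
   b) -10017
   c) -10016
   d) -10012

-227 + -9790 = -10017
b) -10017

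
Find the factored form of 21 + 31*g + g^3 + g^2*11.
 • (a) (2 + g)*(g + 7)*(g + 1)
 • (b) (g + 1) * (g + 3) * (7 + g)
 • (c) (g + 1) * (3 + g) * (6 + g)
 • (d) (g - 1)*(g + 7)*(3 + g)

We need to factor 21 + 31*g + g^3 + g^2*11.
The factored form is (g + 1) * (g + 3) * (7 + g).
b) (g + 1) * (g + 3) * (7 + g)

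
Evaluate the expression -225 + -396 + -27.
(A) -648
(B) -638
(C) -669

First: -225 + -396 = -621
Then: -621 + -27 = -648
A) -648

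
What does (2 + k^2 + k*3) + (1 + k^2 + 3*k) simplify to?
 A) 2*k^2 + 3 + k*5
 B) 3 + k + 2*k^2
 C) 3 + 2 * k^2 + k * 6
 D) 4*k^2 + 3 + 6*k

Adding the polynomials and combining like terms:
(2 + k^2 + k*3) + (1 + k^2 + 3*k)
= 3 + 2 * k^2 + k * 6
C) 3 + 2 * k^2 + k * 6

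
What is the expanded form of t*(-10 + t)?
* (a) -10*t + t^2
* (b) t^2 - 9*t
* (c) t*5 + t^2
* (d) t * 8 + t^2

Expanding t*(-10 + t):
= -10*t + t^2
a) -10*t + t^2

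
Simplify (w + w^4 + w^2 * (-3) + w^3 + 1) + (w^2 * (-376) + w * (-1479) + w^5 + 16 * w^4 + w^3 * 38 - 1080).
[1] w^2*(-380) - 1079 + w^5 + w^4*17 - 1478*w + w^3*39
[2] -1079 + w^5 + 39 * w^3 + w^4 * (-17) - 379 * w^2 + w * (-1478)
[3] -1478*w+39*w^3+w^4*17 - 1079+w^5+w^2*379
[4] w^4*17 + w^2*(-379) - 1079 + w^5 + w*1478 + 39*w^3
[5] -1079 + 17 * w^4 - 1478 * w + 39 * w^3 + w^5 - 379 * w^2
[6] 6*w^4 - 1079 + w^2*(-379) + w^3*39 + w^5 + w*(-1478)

Adding the polynomials and combining like terms:
(w + w^4 + w^2*(-3) + w^3 + 1) + (w^2*(-376) + w*(-1479) + w^5 + 16*w^4 + w^3*38 - 1080)
= -1079 + 17 * w^4 - 1478 * w + 39 * w^3 + w^5 - 379 * w^2
5) -1079 + 17 * w^4 - 1478 * w + 39 * w^3 + w^5 - 379 * w^2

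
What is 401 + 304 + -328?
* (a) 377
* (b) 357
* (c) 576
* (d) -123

First: 401 + 304 = 705
Then: 705 + -328 = 377
a) 377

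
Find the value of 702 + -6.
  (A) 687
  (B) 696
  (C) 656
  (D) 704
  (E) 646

702 + -6 = 696
B) 696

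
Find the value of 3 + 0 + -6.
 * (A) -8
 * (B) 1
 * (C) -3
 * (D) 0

First: 3 + 0 = 3
Then: 3 + -6 = -3
C) -3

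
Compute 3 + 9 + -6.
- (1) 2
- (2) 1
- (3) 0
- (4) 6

First: 3 + 9 = 12
Then: 12 + -6 = 6
4) 6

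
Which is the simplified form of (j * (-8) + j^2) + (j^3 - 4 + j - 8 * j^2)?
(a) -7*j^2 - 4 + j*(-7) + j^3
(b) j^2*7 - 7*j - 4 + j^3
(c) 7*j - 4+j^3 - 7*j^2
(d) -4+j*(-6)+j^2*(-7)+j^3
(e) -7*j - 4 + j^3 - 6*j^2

Adding the polynomials and combining like terms:
(j*(-8) + j^2) + (j^3 - 4 + j - 8*j^2)
= -7*j^2 - 4 + j*(-7) + j^3
a) -7*j^2 - 4 + j*(-7) + j^3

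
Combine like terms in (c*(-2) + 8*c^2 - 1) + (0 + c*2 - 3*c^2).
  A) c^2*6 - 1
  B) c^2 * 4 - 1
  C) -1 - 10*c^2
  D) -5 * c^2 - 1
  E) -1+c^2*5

Adding the polynomials and combining like terms:
(c*(-2) + 8*c^2 - 1) + (0 + c*2 - 3*c^2)
= -1+c^2*5
E) -1+c^2*5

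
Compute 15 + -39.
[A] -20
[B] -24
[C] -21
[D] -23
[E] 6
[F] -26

15 + -39 = -24
B) -24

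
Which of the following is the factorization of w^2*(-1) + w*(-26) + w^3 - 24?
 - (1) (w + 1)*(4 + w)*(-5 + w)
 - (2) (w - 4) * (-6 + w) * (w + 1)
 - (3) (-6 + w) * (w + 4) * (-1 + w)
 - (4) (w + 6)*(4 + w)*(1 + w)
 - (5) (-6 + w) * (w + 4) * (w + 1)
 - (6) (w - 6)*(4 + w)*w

We need to factor w^2*(-1) + w*(-26) + w^3 - 24.
The factored form is (-6 + w) * (w + 4) * (w + 1).
5) (-6 + w) * (w + 4) * (w + 1)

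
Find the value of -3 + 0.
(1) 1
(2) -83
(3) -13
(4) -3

-3 + 0 = -3
4) -3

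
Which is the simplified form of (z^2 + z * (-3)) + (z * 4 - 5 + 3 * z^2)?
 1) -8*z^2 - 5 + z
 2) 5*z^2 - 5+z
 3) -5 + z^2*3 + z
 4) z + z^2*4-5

Adding the polynomials and combining like terms:
(z^2 + z*(-3)) + (z*4 - 5 + 3*z^2)
= z + z^2*4-5
4) z + z^2*4-5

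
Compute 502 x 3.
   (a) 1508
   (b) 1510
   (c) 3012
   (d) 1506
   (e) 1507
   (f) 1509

502 * 3 = 1506
d) 1506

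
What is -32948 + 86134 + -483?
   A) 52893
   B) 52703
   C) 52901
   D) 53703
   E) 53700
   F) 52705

First: -32948 + 86134 = 53186
Then: 53186 + -483 = 52703
B) 52703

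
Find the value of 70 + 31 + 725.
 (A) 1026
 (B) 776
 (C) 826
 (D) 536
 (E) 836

First: 70 + 31 = 101
Then: 101 + 725 = 826
C) 826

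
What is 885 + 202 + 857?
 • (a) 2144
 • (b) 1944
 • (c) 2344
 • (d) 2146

First: 885 + 202 = 1087
Then: 1087 + 857 = 1944
b) 1944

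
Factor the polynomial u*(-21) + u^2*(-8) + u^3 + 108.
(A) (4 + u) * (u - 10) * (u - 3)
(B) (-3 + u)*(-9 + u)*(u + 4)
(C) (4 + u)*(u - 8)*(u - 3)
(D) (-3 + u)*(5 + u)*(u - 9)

We need to factor u*(-21) + u^2*(-8) + u^3 + 108.
The factored form is (-3 + u)*(-9 + u)*(u + 4).
B) (-3 + u)*(-9 + u)*(u + 4)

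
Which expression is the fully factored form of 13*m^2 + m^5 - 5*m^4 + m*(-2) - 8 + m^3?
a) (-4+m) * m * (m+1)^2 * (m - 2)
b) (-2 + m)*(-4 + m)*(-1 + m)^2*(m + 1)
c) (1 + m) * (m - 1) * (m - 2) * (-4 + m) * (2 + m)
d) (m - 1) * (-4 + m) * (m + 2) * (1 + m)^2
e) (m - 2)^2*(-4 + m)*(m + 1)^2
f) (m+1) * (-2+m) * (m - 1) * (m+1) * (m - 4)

We need to factor 13*m^2 + m^5 - 5*m^4 + m*(-2) - 8 + m^3.
The factored form is (m+1) * (-2+m) * (m - 1) * (m+1) * (m - 4).
f) (m+1) * (-2+m) * (m - 1) * (m+1) * (m - 4)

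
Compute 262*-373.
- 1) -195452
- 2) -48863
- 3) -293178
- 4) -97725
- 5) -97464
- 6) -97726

262 * -373 = -97726
6) -97726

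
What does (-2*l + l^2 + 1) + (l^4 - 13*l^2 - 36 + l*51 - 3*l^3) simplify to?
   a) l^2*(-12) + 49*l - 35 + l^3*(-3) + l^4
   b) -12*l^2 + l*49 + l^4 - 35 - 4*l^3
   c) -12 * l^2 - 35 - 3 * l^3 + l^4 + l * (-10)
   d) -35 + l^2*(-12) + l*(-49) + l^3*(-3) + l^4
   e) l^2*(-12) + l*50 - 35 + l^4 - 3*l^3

Adding the polynomials and combining like terms:
(-2*l + l^2 + 1) + (l^4 - 13*l^2 - 36 + l*51 - 3*l^3)
= l^2*(-12) + 49*l - 35 + l^3*(-3) + l^4
a) l^2*(-12) + 49*l - 35 + l^3*(-3) + l^4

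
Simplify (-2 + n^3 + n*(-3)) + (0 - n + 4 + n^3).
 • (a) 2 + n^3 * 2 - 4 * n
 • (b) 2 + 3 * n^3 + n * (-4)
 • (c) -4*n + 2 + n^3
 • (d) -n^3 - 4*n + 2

Adding the polynomials and combining like terms:
(-2 + n^3 + n*(-3)) + (0 - n + 4 + n^3)
= 2 + n^3 * 2 - 4 * n
a) 2 + n^3 * 2 - 4 * n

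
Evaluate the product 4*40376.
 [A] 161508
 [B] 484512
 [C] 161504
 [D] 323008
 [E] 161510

4 * 40376 = 161504
C) 161504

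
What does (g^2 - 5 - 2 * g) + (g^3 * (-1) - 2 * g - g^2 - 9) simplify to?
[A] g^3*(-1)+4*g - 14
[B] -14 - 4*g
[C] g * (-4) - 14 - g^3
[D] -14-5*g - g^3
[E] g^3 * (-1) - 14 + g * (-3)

Adding the polynomials and combining like terms:
(g^2 - 5 - 2*g) + (g^3*(-1) - 2*g - g^2 - 9)
= g * (-4) - 14 - g^3
C) g * (-4) - 14 - g^3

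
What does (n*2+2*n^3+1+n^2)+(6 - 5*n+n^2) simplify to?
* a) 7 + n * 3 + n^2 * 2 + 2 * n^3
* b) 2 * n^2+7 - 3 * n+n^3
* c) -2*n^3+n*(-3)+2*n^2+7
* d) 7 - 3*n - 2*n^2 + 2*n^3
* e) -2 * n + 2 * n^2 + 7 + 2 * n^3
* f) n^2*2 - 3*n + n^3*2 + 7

Adding the polynomials and combining like terms:
(n*2 + 2*n^3 + 1 + n^2) + (6 - 5*n + n^2)
= n^2*2 - 3*n + n^3*2 + 7
f) n^2*2 - 3*n + n^3*2 + 7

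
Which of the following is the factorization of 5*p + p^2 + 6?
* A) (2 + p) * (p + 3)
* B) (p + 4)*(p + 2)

We need to factor 5*p + p^2 + 6.
The factored form is (2 + p) * (p + 3).
A) (2 + p) * (p + 3)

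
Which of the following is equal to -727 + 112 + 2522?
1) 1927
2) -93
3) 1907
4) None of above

First: -727 + 112 = -615
Then: -615 + 2522 = 1907
3) 1907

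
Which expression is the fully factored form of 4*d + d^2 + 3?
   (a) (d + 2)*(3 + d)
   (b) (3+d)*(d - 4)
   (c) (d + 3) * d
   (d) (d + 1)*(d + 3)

We need to factor 4*d + d^2 + 3.
The factored form is (d + 1)*(d + 3).
d) (d + 1)*(d + 3)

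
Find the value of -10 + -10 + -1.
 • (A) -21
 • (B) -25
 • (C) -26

First: -10 + -10 = -20
Then: -20 + -1 = -21
A) -21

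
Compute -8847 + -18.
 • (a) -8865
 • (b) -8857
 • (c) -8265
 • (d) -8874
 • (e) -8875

-8847 + -18 = -8865
a) -8865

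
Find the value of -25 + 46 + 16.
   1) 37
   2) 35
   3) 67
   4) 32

First: -25 + 46 = 21
Then: 21 + 16 = 37
1) 37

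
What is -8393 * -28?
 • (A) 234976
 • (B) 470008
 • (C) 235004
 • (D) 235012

-8393 * -28 = 235004
C) 235004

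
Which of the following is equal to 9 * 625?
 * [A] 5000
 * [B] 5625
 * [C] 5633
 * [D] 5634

9 * 625 = 5625
B) 5625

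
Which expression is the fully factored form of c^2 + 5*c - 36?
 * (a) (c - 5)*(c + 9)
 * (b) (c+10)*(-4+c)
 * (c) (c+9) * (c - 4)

We need to factor c^2 + 5*c - 36.
The factored form is (c+9) * (c - 4).
c) (c+9) * (c - 4)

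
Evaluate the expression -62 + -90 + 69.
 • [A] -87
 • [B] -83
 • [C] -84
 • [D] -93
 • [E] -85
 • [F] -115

First: -62 + -90 = -152
Then: -152 + 69 = -83
B) -83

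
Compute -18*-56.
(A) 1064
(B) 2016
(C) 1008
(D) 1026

-18 * -56 = 1008
C) 1008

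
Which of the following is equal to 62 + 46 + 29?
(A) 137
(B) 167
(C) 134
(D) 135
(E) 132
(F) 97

First: 62 + 46 = 108
Then: 108 + 29 = 137
A) 137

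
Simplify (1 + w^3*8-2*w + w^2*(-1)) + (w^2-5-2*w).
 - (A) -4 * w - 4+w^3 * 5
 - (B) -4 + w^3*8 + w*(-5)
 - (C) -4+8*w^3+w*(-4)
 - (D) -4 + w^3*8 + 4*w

Adding the polynomials and combining like terms:
(1 + w^3*8 - 2*w + w^2*(-1)) + (w^2 - 5 - 2*w)
= -4+8*w^3+w*(-4)
C) -4+8*w^3+w*(-4)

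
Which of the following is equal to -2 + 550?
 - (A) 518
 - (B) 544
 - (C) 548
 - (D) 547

-2 + 550 = 548
C) 548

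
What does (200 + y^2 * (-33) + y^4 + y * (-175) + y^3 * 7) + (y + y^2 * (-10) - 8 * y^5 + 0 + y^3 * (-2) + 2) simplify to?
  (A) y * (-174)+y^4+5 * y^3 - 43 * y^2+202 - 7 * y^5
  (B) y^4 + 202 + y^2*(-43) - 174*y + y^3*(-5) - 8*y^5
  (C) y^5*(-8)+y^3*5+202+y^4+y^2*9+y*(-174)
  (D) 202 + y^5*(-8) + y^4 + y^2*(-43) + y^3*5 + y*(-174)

Adding the polynomials and combining like terms:
(200 + y^2*(-33) + y^4 + y*(-175) + y^3*7) + (y + y^2*(-10) - 8*y^5 + 0 + y^3*(-2) + 2)
= 202 + y^5*(-8) + y^4 + y^2*(-43) + y^3*5 + y*(-174)
D) 202 + y^5*(-8) + y^4 + y^2*(-43) + y^3*5 + y*(-174)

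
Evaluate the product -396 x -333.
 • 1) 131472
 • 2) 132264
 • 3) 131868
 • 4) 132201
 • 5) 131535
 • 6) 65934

-396 * -333 = 131868
3) 131868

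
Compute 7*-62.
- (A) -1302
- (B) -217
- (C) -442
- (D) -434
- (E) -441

7 * -62 = -434
D) -434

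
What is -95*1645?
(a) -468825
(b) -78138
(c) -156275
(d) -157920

-95 * 1645 = -156275
c) -156275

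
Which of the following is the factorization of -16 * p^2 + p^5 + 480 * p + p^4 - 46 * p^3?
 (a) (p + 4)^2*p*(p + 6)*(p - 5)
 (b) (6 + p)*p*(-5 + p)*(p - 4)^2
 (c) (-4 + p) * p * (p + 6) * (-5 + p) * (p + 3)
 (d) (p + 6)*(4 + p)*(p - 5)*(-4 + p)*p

We need to factor -16 * p^2 + p^5 + 480 * p + p^4 - 46 * p^3.
The factored form is (p + 6)*(4 + p)*(p - 5)*(-4 + p)*p.
d) (p + 6)*(4 + p)*(p - 5)*(-4 + p)*p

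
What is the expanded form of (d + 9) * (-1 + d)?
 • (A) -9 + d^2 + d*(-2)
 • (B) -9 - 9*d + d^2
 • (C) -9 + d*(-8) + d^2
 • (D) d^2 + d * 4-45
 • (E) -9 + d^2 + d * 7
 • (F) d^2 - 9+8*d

Expanding (d + 9) * (-1 + d):
= d^2 - 9+8*d
F) d^2 - 9+8*d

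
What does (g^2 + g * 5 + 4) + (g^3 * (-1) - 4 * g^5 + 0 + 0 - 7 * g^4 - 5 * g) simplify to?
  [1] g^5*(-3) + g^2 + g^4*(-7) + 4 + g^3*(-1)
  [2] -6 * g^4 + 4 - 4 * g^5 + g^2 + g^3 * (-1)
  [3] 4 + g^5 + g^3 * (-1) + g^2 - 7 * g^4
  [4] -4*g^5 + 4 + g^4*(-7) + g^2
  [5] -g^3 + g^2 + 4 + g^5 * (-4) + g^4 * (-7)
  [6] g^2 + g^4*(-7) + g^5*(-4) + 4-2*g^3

Adding the polynomials and combining like terms:
(g^2 + g*5 + 4) + (g^3*(-1) - 4*g^5 + 0 + 0 - 7*g^4 - 5*g)
= -g^3 + g^2 + 4 + g^5 * (-4) + g^4 * (-7)
5) -g^3 + g^2 + 4 + g^5 * (-4) + g^4 * (-7)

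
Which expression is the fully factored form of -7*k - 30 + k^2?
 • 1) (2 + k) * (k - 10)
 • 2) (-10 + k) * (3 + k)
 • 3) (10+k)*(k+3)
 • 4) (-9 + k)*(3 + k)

We need to factor -7*k - 30 + k^2.
The factored form is (-10 + k) * (3 + k).
2) (-10 + k) * (3 + k)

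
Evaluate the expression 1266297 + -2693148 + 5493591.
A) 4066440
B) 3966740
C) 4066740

First: 1266297 + -2693148 = -1426851
Then: -1426851 + 5493591 = 4066740
C) 4066740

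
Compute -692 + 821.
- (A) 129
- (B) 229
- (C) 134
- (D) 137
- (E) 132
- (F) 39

-692 + 821 = 129
A) 129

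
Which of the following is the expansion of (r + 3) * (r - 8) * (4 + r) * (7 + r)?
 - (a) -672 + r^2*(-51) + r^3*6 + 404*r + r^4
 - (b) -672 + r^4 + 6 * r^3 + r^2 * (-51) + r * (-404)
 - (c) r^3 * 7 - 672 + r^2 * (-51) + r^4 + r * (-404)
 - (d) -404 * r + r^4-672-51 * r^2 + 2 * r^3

Expanding (r + 3) * (r - 8) * (4 + r) * (7 + r):
= -672 + r^4 + 6 * r^3 + r^2 * (-51) + r * (-404)
b) -672 + r^4 + 6 * r^3 + r^2 * (-51) + r * (-404)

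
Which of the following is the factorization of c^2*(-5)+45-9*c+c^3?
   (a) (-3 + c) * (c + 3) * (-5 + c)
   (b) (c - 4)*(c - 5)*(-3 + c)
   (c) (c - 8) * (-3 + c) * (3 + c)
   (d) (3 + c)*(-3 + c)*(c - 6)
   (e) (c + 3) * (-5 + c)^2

We need to factor c^2*(-5)+45-9*c+c^3.
The factored form is (-3 + c) * (c + 3) * (-5 + c).
a) (-3 + c) * (c + 3) * (-5 + c)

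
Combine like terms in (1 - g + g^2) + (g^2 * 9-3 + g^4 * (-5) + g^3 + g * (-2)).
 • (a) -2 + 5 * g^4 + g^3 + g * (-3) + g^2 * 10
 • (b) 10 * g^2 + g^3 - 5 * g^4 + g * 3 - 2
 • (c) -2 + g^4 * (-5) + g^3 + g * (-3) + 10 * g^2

Adding the polynomials and combining like terms:
(1 - g + g^2) + (g^2*9 - 3 + g^4*(-5) + g^3 + g*(-2))
= -2 + g^4 * (-5) + g^3 + g * (-3) + 10 * g^2
c) -2 + g^4 * (-5) + g^3 + g * (-3) + 10 * g^2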